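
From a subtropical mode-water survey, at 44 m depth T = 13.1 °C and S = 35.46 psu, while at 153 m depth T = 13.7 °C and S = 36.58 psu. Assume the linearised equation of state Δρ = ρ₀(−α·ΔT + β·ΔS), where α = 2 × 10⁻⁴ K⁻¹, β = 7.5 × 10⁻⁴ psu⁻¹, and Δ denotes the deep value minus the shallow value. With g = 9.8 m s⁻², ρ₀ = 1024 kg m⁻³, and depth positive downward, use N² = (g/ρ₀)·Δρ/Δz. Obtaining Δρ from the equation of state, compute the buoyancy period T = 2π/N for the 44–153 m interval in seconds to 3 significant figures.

781 s

ΔT = +0.6 K, ΔS = +1.12 psu (deep − shallow).
Δρ/ρ₀ = −αΔT + βΔS = -1.20 × 10⁻⁴ + 8.40 × 10⁻⁴ = 7.20 × 10⁻⁴, so Δρ ≈ 0.7373 kg m⁻³.
N² = (g/ρ₀)·Δρ/Δz = g·(Δρ/ρ₀)/Δz = 9.8 × 7.20 × 10⁻⁴ / 109 = 6.4734 × 10⁻⁵ s⁻².
N = √(6.4734 × 10⁻⁵) = 8.0457 × 10⁻³ rad s⁻¹ → T = 2π/N = 780.94 s ≈ 781 s.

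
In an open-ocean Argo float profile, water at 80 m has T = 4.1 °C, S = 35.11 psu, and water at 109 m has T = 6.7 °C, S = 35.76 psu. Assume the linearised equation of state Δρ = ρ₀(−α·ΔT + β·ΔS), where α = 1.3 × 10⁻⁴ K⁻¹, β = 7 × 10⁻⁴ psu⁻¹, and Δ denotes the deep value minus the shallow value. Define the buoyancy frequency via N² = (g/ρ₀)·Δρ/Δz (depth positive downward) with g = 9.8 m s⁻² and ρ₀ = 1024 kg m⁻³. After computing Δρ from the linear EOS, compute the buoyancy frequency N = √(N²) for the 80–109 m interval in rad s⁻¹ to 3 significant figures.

6.29 × 10⁻³ rad s⁻¹

ΔT = +2.6 K, ΔS = +0.65 psu (deep − shallow).
Δρ/ρ₀ = −αΔT + βΔS = -3.38 × 10⁻⁴ + 4.55 × 10⁻⁴ = 1.17 × 10⁻⁴, so Δρ ≈ 0.1198 kg m⁻³.
N² = (g/ρ₀)·Δρ/Δz = g·(Δρ/ρ₀)/Δz = 9.8 × 1.17 × 10⁻⁴ / 29 = 3.9538 × 10⁻⁵ s⁻².
N = √(3.9538 × 10⁻⁵) = 6.2879 × 10⁻³ rad s⁻¹ ≈ 6.29 × 10⁻³ rad s⁻¹.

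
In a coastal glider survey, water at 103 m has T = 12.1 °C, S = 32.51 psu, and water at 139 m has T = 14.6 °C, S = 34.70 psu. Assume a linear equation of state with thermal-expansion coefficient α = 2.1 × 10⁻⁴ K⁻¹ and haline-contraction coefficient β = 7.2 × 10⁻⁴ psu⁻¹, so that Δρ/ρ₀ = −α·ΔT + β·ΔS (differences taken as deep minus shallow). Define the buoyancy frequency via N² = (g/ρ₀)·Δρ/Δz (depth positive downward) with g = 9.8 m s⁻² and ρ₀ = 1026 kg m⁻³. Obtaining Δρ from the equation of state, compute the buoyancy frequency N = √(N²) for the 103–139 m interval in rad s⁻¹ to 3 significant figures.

0.0169 rad s⁻¹

ΔT = +2.5 K, ΔS = +2.19 psu (deep − shallow).
Δρ/ρ₀ = −αΔT + βΔS = -5.25 × 10⁻⁴ + 1.5768 × 10⁻³ = 1.0518 × 10⁻³, so Δρ ≈ 1.079 kg m⁻³.
N² = (g/ρ₀)·Δρ/Δz = g·(Δρ/ρ₀)/Δz = 9.8 × 1.0518 × 10⁻³ / 36 = 2.8632 × 10⁻⁴ s⁻².
N = √(2.8632 × 10⁻⁴) = 0.016921 rad s⁻¹ ≈ 0.0169 rad s⁻¹.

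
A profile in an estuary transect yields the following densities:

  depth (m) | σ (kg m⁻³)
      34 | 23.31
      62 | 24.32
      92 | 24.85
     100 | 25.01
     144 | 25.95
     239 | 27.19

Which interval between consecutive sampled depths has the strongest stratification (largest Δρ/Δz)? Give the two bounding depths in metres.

34–62 m

Compute the density gradient over each adjacent pair:
  34–62 m: Δρ/Δz = 1.01/28 = 0.036 kg m⁻⁴
  62–92 m: Δρ/Δz = 0.53/30 = 0.018 kg m⁻⁴
  92–100 m: Δρ/Δz = 0.16/8 = 0.020 kg m⁻⁴
  100–144 m: Δρ/Δz = 0.94/44 = 0.021 kg m⁻⁴
  144–239 m: Δρ/Δz = 1.24/95 = 0.013 kg m⁻⁴
The largest gradient is in the 34–62 m interval — the pycnocline.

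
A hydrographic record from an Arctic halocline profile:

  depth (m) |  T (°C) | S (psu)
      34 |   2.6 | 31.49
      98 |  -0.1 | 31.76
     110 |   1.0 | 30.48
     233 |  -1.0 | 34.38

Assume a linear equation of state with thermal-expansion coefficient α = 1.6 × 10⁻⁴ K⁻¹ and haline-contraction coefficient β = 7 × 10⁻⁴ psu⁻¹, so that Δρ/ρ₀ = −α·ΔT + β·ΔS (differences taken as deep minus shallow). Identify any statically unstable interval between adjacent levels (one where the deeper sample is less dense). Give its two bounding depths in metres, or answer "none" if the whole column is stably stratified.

Evaluate Δρ/ρ₀ = −αΔT + βΔS across each adjacent pair:
  34–98 m: −αΔT+βΔS = −(1.6 × 10⁻⁴)(-2.7)+(7 × 10⁻⁴)(+0.27) = 6.2 × 10⁻⁴ → stable
  98–110 m: −αΔT+βΔS = −(1.6 × 10⁻⁴)(+1.1)+(7 × 10⁻⁴)(-1.28) = -1.1 × 10⁻³ → UNSTABLE
  110–233 m: −αΔT+βΔS = −(1.6 × 10⁻⁴)(-2.0)+(7 × 10⁻⁴)(+3.90) = 3.0 × 10⁻³ → stable
The 98–110 m interval has Δρ < 0: lighter water underlies denser water.

98–110 m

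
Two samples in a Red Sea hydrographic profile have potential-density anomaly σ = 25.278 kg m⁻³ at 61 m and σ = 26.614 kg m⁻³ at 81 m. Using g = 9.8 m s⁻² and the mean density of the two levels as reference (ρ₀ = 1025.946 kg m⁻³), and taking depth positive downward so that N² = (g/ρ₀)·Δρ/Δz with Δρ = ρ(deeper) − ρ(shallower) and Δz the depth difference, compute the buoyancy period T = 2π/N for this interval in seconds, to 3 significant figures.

249 s

Δρ = 1026.614 − 1025.278 = 1.336 kg m⁻³ over Δz = 81 − 61 = 20 m.
N² = (9.8/1025.946) × (1.336/20) = 6.3808 × 10⁻⁴ s⁻².
N = √(6.3808 × 10⁻⁴) = 0.025260 rad s⁻¹, so T = 2π/N = 248.74 s ≈ 249 s.
A positive N² confirms static stability across the interval.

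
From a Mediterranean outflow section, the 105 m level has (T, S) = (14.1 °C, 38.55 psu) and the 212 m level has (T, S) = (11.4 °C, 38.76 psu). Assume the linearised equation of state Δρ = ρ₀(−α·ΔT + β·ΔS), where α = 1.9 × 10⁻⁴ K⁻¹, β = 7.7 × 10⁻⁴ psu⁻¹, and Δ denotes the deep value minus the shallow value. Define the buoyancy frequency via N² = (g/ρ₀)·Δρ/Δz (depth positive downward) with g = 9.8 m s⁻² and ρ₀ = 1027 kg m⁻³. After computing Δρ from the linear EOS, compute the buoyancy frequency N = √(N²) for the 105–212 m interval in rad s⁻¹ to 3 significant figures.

ΔT = -2.7 K, ΔS = +0.21 psu (deep − shallow).
Δρ/ρ₀ = −αΔT + βΔS = 5.13 × 10⁻⁴ + 1.617 × 10⁻⁴ = 6.747 × 10⁻⁴, so Δρ ≈ 0.6929 kg m⁻³.
N² = (g/ρ₀)·Δρ/Δz = g·(Δρ/ρ₀)/Δz = 9.8 × 6.747 × 10⁻⁴ / 107 = 6.1795 × 10⁻⁵ s⁻².
N = √(6.1795 × 10⁻⁵) = 7.8610 × 10⁻³ rad s⁻¹ ≈ 7.86 × 10⁻³ rad s⁻¹.

7.86 × 10⁻³ rad s⁻¹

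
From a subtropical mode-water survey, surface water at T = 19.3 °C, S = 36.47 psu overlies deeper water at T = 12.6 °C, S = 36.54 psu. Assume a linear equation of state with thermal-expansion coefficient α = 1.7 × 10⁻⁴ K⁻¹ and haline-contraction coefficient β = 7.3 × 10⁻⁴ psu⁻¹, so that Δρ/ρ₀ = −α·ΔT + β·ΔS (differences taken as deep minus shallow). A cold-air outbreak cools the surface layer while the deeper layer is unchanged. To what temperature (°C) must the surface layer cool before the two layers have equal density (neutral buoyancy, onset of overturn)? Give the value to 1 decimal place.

12.3 °C

Neutral buoyancy requires Δρ = 0, i.e. −α(T_deep − T_surf′) + β(S_deep − S_surf) = 0.
T_surf′ = T_deep − (β/α)·ΔS = 12.6 − (7.3 × 10⁻⁴/1.7 × 10⁻⁴)·(+0.07) = 12.299 °C.
Cooling required: 19.3 − (12.299) = 7.001 °C.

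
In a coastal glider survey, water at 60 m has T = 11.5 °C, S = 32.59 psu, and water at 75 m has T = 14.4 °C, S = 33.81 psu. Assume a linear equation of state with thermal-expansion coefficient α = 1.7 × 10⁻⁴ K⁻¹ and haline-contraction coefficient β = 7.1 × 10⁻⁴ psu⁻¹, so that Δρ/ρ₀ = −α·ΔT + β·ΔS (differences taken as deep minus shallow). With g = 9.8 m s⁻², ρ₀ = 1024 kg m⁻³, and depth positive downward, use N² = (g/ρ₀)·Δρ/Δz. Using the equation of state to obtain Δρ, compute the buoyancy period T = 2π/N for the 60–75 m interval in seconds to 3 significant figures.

ΔT = +2.9 K, ΔS = +1.22 psu (deep − shallow).
Δρ/ρ₀ = −αΔT + βΔS = -4.93 × 10⁻⁴ + 8.662 × 10⁻⁴ = 3.732 × 10⁻⁴, so Δρ ≈ 0.3822 kg m⁻³.
N² = (g/ρ₀)·Δρ/Δz = g·(Δρ/ρ₀)/Δz = 9.8 × 3.732 × 10⁻⁴ / 15 = 2.4382 × 10⁻⁴ s⁻².
N = √(2.4382 × 10⁻⁴) = 0.015615 rad s⁻¹ → T = 2π/N = 402.38 s ≈ 402 s.

402 s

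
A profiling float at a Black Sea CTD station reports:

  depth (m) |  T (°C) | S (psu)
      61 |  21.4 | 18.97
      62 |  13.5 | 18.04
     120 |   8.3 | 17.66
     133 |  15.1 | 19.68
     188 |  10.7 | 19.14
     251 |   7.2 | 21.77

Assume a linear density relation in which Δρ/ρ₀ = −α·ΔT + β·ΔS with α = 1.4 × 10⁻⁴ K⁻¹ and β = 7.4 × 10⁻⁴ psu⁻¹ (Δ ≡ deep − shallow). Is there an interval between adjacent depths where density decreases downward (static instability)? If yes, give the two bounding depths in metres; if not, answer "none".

none

Evaluate Δρ/ρ₀ = −αΔT + βΔS across each adjacent pair:
  61–62 m: −αΔT+βΔS = −(1.4 × 10⁻⁴)(-7.9)+(7.4 × 10⁻⁴)(-0.93) = 4.2 × 10⁻⁴ → stable
  62–120 m: −αΔT+βΔS = −(1.4 × 10⁻⁴)(-5.2)+(7.4 × 10⁻⁴)(-0.38) = 4.5 × 10⁻⁴ → stable
  120–133 m: −αΔT+βΔS = −(1.4 × 10⁻⁴)(+6.8)+(7.4 × 10⁻⁴)(+2.02) = 5.4 × 10⁻⁴ → stable
  133–188 m: −αΔT+βΔS = −(1.4 × 10⁻⁴)(-4.4)+(7.4 × 10⁻⁴)(-0.54) = 2.2 × 10⁻⁴ → stable
  188–251 m: −αΔT+βΔS = −(1.4 × 10⁻⁴)(-3.5)+(7.4 × 10⁻⁴)(+2.63) = 2.4 × 10⁻³ → stable
Every interval has Δρ > 0: the column is stably stratified throughout.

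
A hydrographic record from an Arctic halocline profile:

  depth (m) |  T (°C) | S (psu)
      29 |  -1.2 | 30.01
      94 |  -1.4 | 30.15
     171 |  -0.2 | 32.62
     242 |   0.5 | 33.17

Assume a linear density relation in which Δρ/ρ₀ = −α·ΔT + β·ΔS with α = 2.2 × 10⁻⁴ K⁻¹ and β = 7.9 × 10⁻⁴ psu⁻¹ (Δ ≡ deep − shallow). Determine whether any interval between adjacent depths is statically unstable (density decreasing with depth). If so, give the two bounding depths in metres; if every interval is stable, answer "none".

none

Evaluate Δρ/ρ₀ = −αΔT + βΔS across each adjacent pair:
  29–94 m: −αΔT+βΔS = −(2.2 × 10⁻⁴)(-0.2)+(7.9 × 10⁻⁴)(+0.14) = 1.5 × 10⁻⁴ → stable
  94–171 m: −αΔT+βΔS = −(2.2 × 10⁻⁴)(+1.2)+(7.9 × 10⁻⁴)(+2.47) = 1.7 × 10⁻³ → stable
  171–242 m: −αΔT+βΔS = −(2.2 × 10⁻⁴)(+0.7)+(7.9 × 10⁻⁴)(+0.55) = 2.8 × 10⁻⁴ → stable
Every interval has Δρ > 0: the column is stably stratified throughout.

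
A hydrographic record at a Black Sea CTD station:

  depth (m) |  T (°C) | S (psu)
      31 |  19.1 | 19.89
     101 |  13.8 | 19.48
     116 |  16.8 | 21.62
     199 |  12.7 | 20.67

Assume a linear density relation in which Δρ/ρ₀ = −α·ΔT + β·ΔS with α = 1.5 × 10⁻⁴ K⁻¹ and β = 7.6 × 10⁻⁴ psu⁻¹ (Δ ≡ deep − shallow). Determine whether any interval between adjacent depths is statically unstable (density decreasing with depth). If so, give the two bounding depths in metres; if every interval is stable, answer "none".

Evaluate Δρ/ρ₀ = −αΔT + βΔS across each adjacent pair:
  31–101 m: −αΔT+βΔS = −(1.5 × 10⁻⁴)(-5.3)+(7.6 × 10⁻⁴)(-0.41) = 4.8 × 10⁻⁴ → stable
  101–116 m: −αΔT+βΔS = −(1.5 × 10⁻⁴)(+3.0)+(7.6 × 10⁻⁴)(+2.14) = 1.2 × 10⁻³ → stable
  116–199 m: −αΔT+βΔS = −(1.5 × 10⁻⁴)(-4.1)+(7.6 × 10⁻⁴)(-0.95) = -1.1 × 10⁻⁴ → UNSTABLE
The 116–199 m interval has Δρ < 0: lighter water underlies denser water.

116–199 m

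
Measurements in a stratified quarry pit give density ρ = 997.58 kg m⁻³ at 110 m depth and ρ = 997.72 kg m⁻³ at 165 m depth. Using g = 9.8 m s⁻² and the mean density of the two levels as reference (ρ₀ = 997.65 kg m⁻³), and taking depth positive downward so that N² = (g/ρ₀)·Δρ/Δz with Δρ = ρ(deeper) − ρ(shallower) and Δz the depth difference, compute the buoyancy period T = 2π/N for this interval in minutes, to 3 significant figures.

20.9 min

Δρ = 997.72 − 997.58 = 0.14 kg m⁻³ over Δz = 165 − 110 = 55 m.
N² = (9.8/997.65) × (0.14/55) = 2.5004 × 10⁻⁵ s⁻².
N = √(2.5004 × 10⁻⁵) = 5.0004 × 10⁻³ rad s⁻¹, so T = 2π/N = 1.2565 × 10³ s = 20.942 min ≈ 20.9 min.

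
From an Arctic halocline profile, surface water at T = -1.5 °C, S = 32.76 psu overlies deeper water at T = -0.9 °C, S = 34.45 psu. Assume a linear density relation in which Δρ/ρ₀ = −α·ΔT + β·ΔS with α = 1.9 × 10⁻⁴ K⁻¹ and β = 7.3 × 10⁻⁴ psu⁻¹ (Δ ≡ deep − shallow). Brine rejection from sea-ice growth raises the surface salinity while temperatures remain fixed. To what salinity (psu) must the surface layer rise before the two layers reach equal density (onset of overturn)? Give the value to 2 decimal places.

Neutral buoyancy requires −α(T_deep − T_surf) + β(S_deep − S_surf′) = 0.
S_surf′ = S_deep − (α/β)·ΔT = 34.45 − (1.9 × 10⁻⁴/7.3 × 10⁻⁴)·(+0.6) = 34.2938 psu.
Increase required: 34.2938 − 32.76 = 1.5338 psu.

34.29 psu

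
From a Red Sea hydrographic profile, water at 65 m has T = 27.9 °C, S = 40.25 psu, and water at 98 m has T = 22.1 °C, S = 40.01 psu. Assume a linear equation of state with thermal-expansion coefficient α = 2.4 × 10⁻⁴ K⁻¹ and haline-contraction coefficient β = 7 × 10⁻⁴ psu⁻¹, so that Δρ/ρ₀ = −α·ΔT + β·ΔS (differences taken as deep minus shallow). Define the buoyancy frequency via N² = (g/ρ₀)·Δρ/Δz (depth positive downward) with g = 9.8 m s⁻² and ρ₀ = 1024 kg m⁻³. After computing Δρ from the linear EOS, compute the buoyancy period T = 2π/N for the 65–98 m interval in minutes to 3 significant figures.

5.49 min

ΔT = -5.8 K, ΔS = -0.24 psu (deep − shallow).
Δρ/ρ₀ = −αΔT + βΔS = 1.392 × 10⁻³ − 1.68 × 10⁻⁴ = 1.224 × 10⁻³, so Δρ ≈ 1.253 kg m⁻³.
N² = (g/ρ₀)·Δρ/Δz = g·(Δρ/ρ₀)/Δz = 9.8 × 1.224 × 10⁻³ / 33 = 3.6349 × 10⁻⁴ s⁻².
N = √(3.6349 × 10⁻⁴) = 0.019065 rad s⁻¹ → T = 2π/N = 329.57 s = 5.4928 min ≈ 5.49 min.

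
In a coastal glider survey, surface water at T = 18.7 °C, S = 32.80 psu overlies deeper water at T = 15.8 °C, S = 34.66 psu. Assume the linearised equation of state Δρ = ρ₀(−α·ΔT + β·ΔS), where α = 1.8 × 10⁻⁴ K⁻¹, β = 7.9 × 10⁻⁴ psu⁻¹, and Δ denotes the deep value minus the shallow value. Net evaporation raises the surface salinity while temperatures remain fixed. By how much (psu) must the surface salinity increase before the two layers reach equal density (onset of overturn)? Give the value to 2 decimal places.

2.52 psu

Neutral buoyancy requires −α(T_deep − T_surf) + β(S_deep − S_surf′) = 0.
S_surf′ = S_deep − (α/β)·ΔT = 34.66 − (1.8 × 10⁻⁴/7.9 × 10⁻⁴)·(-2.9) = 35.3208 psu.
Increase required: 35.3208 − 32.80 = 2.5208 psu.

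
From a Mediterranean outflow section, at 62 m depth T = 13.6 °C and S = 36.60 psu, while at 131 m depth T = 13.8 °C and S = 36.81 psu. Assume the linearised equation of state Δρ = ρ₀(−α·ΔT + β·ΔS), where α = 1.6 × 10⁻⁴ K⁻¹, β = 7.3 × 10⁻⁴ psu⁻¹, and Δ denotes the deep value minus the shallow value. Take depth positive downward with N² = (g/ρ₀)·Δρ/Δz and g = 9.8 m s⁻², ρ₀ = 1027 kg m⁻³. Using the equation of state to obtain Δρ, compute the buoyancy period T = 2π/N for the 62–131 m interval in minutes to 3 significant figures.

ΔT = +0.2 K, ΔS = +0.21 psu (deep − shallow).
Δρ/ρ₀ = −αΔT + βΔS = -3.20 × 10⁻⁵ + 1.533 × 10⁻⁴ = 1.213 × 10⁻⁴, so Δρ ≈ 0.1246 kg m⁻³.
N² = (g/ρ₀)·Δρ/Δz = g·(Δρ/ρ₀)/Δz = 9.8 × 1.213 × 10⁻⁴ / 69 = 1.7228 × 10⁻⁵ s⁻².
N = √(1.7228 × 10⁻⁵) = 4.1507 × 10⁻³ rad s⁻¹ → T = 2π/N = 1.5138 × 10³ s = 25.230 min ≈ 25.2 min.

25.2 min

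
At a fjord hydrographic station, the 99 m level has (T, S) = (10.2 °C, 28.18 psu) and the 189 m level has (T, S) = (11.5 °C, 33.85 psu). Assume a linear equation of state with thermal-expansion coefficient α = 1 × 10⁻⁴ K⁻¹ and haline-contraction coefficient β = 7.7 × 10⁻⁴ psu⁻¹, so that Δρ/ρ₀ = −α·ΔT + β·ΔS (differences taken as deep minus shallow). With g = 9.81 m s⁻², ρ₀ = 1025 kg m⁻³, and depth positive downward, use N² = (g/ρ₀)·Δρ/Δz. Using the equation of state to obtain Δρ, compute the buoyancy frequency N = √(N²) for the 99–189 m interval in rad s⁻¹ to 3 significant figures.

ΔT = +1.3 K, ΔS = +5.67 psu (deep − shallow).
Δρ/ρ₀ = −αΔT + βΔS = -1.30 × 10⁻⁴ + 4.3659 × 10⁻³ = 4.2359 × 10⁻³, so Δρ ≈ 4.342 kg m⁻³.
N² = (g/ρ₀)·Δρ/Δz = g·(Δρ/ρ₀)/Δz = 9.81 × 4.2359 × 10⁻³ / 90 = 4.6171 × 10⁻⁴ s⁻².
N = √(4.6171 × 10⁻⁴) = 0.021487 rad s⁻¹ ≈ 0.0215 rad s⁻¹.

0.0215 rad s⁻¹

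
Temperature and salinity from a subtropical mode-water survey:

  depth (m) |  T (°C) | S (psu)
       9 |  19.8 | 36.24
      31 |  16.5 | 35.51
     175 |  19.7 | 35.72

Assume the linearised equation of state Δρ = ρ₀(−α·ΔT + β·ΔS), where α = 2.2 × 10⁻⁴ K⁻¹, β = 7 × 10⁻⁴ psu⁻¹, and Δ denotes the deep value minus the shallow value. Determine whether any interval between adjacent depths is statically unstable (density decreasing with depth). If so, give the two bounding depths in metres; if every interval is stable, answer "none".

Evaluate Δρ/ρ₀ = −αΔT + βΔS across each adjacent pair:
  9–31 m: −αΔT+βΔS = −(2.2 × 10⁻⁴)(-3.3)+(7 × 10⁻⁴)(-0.73) = 2.2 × 10⁻⁴ → stable
  31–175 m: −αΔT+βΔS = −(2.2 × 10⁻⁴)(+3.2)+(7 × 10⁻⁴)(+0.21) = -5.6 × 10⁻⁴ → UNSTABLE
The 31–175 m interval has Δρ < 0: lighter water underlies denser water.

31–175 m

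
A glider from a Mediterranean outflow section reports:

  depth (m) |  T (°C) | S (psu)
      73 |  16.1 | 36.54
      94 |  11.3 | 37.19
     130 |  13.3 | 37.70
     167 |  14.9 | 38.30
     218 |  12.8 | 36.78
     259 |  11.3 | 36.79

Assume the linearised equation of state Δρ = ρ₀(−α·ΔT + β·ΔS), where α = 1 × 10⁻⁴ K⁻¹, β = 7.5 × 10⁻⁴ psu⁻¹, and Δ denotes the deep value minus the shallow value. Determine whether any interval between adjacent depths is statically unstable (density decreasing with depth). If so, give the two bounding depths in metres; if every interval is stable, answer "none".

Evaluate Δρ/ρ₀ = −αΔT + βΔS across each adjacent pair:
  73–94 m: −αΔT+βΔS = −(1 × 10⁻⁴)(-4.8)+(7.5 × 10⁻⁴)(+0.65) = 9.7 × 10⁻⁴ → stable
  94–130 m: −αΔT+βΔS = −(1 × 10⁻⁴)(+2.0)+(7.5 × 10⁻⁴)(+0.51) = 1.8 × 10⁻⁴ → stable
  130–167 m: −αΔT+βΔS = −(1 × 10⁻⁴)(+1.6)+(7.5 × 10⁻⁴)(+0.60) = 2.9 × 10⁻⁴ → stable
  167–218 m: −αΔT+βΔS = −(1 × 10⁻⁴)(-2.1)+(7.5 × 10⁻⁴)(-1.52) = -9.3 × 10⁻⁴ → UNSTABLE
  218–259 m: −αΔT+βΔS = −(1 × 10⁻⁴)(-1.5)+(7.5 × 10⁻⁴)(+0.01) = 1.6 × 10⁻⁴ → stable
The 167–218 m interval has Δρ < 0: lighter water underlies denser water.

167–218 m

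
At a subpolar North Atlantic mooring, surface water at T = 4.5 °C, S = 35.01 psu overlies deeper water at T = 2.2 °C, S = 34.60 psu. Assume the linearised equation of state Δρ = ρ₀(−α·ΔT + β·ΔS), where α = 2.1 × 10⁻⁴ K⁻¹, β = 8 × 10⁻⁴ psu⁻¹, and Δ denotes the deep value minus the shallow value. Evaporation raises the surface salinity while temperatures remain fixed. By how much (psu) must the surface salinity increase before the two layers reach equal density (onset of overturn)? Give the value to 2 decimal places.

Neutral buoyancy requires −α(T_deep − T_surf) + β(S_deep − S_surf′) = 0.
S_surf′ = S_deep − (α/β)·ΔT = 34.60 − (2.1 × 10⁻⁴/8 × 10⁻⁴)·(-2.3) = 35.2037 psu.
Increase required: 35.2037 − 35.01 = 0.1937 psu.

0.19 psu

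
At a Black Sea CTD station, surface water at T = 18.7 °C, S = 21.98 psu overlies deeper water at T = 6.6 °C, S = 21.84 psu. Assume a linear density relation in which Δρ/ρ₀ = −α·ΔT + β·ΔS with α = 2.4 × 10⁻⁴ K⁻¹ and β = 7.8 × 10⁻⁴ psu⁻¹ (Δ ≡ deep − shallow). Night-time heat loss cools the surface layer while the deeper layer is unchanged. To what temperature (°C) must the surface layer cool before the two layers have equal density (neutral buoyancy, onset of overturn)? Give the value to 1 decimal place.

7.1 °C

Neutral buoyancy requires Δρ = 0, i.e. −α(T_deep − T_surf′) + β(S_deep − S_surf) = 0.
T_surf′ = T_deep − (β/α)·ΔS = 6.6 − (7.8 × 10⁻⁴/2.4 × 10⁻⁴)·(-0.14) = 7.055 °C.
Cooling required: 18.7 − (7.055) = 11.645 °C.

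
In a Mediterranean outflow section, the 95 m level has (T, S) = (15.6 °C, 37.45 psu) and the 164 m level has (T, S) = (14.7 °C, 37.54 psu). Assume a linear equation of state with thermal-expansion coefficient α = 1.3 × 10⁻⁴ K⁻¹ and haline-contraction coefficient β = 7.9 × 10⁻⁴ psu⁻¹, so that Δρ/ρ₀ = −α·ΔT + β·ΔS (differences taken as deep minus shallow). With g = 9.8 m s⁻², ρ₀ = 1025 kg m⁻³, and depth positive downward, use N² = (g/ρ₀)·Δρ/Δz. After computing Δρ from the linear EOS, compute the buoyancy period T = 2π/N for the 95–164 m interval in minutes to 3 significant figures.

ΔT = -0.9 K, ΔS = +0.09 psu (deep − shallow).
Δρ/ρ₀ = −αΔT + βΔS = 1.17 × 10⁻⁴ + 7.11 × 10⁻⁵ = 1.881 × 10⁻⁴, so Δρ ≈ 0.1928 kg m⁻³.
N² = (g/ρ₀)·Δρ/Δz = g·(Δρ/ρ₀)/Δz = 9.8 × 1.881 × 10⁻⁴ / 69 = 2.6716 × 10⁻⁵ s⁻².
N = √(2.6716 × 10⁻⁵) = 5.1688 × 10⁻³ rad s⁻¹ → T = 2π/N = 1.2156 × 10³ s = 20.260 min ≈ 20.3 min.

20.3 min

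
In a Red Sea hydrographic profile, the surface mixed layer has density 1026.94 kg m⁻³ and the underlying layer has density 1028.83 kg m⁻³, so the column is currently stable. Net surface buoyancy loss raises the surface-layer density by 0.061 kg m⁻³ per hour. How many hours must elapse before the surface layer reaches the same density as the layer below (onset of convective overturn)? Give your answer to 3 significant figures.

Density deficit of the surface layer: 1028.83 − 1026.94 = 1.89 kg m⁻³.
Required change = 1.89 / 0.061 = 31.0 hours.

31.0 hours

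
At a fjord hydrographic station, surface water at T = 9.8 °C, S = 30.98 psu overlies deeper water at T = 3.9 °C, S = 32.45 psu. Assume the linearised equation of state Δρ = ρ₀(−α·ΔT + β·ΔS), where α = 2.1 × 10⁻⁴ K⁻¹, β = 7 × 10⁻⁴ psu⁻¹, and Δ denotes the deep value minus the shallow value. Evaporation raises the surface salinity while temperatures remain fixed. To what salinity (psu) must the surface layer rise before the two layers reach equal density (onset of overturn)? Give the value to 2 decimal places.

Neutral buoyancy requires −α(T_deep − T_surf) + β(S_deep − S_surf′) = 0.
S_surf′ = S_deep − (α/β)·ΔT = 32.45 − (2.1 × 10⁻⁴/7 × 10⁻⁴)·(-5.9) = 34.2200 psu.
Increase required: 34.2200 − 30.98 = 3.2400 psu.

34.22 psu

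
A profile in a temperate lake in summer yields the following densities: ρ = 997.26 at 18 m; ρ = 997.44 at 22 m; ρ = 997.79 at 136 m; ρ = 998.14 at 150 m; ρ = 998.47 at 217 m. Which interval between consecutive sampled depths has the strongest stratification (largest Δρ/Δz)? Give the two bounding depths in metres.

Compute the density gradient over each adjacent pair:
  18–22 m: Δρ/Δz = 0.18/4 = 0.045 kg m⁻⁴
  22–136 m: Δρ/Δz = 0.35/114 = 3.1 × 10⁻³ kg m⁻⁴
  136–150 m: Δρ/Δz = 0.35/14 = 0.025 kg m⁻⁴
  150–217 m: Δρ/Δz = 0.33/67 = 4.9 × 10⁻³ kg m⁻⁴
The largest gradient is in the 18–22 m interval — the pycnocline.

18–22 m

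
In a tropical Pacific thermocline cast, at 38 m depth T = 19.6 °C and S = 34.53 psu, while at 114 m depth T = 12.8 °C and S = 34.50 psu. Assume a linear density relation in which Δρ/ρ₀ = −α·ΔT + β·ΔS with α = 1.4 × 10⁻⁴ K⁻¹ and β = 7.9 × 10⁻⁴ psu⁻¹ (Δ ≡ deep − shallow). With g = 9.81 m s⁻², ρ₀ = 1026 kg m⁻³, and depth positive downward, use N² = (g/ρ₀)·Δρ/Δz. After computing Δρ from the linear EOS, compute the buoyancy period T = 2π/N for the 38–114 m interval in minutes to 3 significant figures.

ΔT = -6.8 K, ΔS = -0.03 psu (deep − shallow).
Δρ/ρ₀ = −αΔT + βΔS = 9.52 × 10⁻⁴ − 2.37 × 10⁻⁵ = 9.283 × 10⁻⁴, so Δρ ≈ 0.9524 kg m⁻³.
N² = (g/ρ₀)·Δρ/Δz = g·(Δρ/ρ₀)/Δz = 9.81 × 9.283 × 10⁻⁴ / 76 = 1.1982 × 10⁻⁴ s⁻².
N = √(1.1982 × 10⁻⁴) = 0.010946 rad s⁻¹ → T = 2π/N = 574.02 s = 9.5670 min ≈ 9.57 min.

9.57 min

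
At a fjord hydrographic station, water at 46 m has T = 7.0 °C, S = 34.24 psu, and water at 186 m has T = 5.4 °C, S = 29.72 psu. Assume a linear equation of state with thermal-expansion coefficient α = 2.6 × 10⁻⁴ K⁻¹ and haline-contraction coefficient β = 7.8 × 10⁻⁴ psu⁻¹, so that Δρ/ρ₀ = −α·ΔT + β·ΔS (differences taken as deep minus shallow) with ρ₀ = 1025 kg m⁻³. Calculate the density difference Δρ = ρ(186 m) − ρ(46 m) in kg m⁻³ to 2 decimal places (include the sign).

-3.19 kg m⁻³

ΔT = -1.6 K, ΔS = -4.52 psu (deep − shallow).
Δρ/ρ₀ = −(2.6 × 10⁻⁴)(-1.6) + (7.8 × 10⁻⁴)(-4.52) = -3.1096 × 10⁻³.
Δρ = 1025 × (-3.1096 × 10⁻³) = -3.19 kg m⁻³.
Negative Δρ: lighter below, statically unstable.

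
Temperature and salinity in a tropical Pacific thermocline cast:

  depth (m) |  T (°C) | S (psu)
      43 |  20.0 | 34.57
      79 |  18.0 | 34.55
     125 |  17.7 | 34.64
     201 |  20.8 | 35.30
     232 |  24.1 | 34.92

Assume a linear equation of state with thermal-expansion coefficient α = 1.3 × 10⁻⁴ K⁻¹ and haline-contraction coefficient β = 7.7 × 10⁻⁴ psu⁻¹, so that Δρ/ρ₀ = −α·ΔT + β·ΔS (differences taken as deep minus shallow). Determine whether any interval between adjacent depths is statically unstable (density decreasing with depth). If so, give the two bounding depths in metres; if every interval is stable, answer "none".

201–232 m

Evaluate Δρ/ρ₀ = −αΔT + βΔS across each adjacent pair:
  43–79 m: −αΔT+βΔS = −(1.3 × 10⁻⁴)(-2.0)+(7.7 × 10⁻⁴)(-0.02) = 2.4 × 10⁻⁴ → stable
  79–125 m: −αΔT+βΔS = −(1.3 × 10⁻⁴)(-0.3)+(7.7 × 10⁻⁴)(+0.09) = 1.1 × 10⁻⁴ → stable
  125–201 m: −αΔT+βΔS = −(1.3 × 10⁻⁴)(+3.1)+(7.7 × 10⁻⁴)(+0.66) = 1.1 × 10⁻⁴ → stable
  201–232 m: −αΔT+βΔS = −(1.3 × 10⁻⁴)(+3.3)+(7.7 × 10⁻⁴)(-0.38) = -7.2 × 10⁻⁴ → UNSTABLE
The 201–232 m interval has Δρ < 0: lighter water underlies denser water.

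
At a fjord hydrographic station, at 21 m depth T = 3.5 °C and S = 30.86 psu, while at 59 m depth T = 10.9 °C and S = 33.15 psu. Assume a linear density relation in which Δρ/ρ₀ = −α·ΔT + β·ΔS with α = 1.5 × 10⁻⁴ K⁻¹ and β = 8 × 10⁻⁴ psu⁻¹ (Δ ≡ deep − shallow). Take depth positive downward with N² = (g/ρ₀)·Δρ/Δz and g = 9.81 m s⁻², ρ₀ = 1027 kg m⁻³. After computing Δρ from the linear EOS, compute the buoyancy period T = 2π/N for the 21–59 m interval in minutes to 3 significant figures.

7.67 min

ΔT = +7.4 K, ΔS = +2.29 psu (deep − shallow).
Δρ/ρ₀ = −αΔT + βΔS = -1.11 × 10⁻³ + 1.832 × 10⁻³ = 7.22 × 10⁻⁴, so Δρ ≈ 0.7415 kg m⁻³.
N² = (g/ρ₀)·Δρ/Δz = g·(Δρ/ρ₀)/Δz = 9.81 × 7.22 × 10⁻⁴ / 38 = 1.8639 × 10⁻⁴ s⁻².
N = √(1.8639 × 10⁻⁴) = 0.013652 rad s⁻¹ → T = 2π/N = 460.24 s = 7.6707 min ≈ 7.67 min.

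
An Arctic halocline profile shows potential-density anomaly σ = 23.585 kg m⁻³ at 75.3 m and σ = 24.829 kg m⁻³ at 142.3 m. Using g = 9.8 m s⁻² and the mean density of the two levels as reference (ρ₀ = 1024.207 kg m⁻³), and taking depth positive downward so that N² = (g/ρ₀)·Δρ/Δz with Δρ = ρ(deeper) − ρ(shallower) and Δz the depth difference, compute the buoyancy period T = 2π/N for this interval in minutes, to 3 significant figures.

7.86 min

Δρ = 1024.829 − 1023.585 = 1.244 kg m⁻³ over Δz = 142.3 − 75.3 = 67 m.
N² = (9.8/1024.207) × (1.244/67) = 1.7766 × 10⁻⁴ s⁻².
N = √(1.7766 × 10⁻⁴) = 0.013329 rad s⁻¹, so T = 2π/N = 471.39 s = 7.8565 min ≈ 7.86 min.
Since Δρ > 0 the layer is stably stratified.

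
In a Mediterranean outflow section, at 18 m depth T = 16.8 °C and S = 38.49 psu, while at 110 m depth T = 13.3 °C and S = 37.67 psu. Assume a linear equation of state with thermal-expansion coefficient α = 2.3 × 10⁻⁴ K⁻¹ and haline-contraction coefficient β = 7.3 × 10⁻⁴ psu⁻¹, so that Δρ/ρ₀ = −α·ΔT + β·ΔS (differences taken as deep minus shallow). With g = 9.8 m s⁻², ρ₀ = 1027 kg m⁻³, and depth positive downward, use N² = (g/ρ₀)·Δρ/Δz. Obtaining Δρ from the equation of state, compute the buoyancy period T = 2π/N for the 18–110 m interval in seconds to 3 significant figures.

1.34 × 10³ s

ΔT = -3.5 K, ΔS = -0.82 psu (deep − shallow).
Δρ/ρ₀ = −αΔT + βΔS = 8.05 × 10⁻⁴ − 5.986 × 10⁻⁴ = 2.064 × 10⁻⁴, so Δρ ≈ 0.2120 kg m⁻³.
N² = (g/ρ₀)·Δρ/Δz = g·(Δρ/ρ₀)/Δz = 9.8 × 2.064 × 10⁻⁴ / 92 = 2.1986 × 10⁻⁵ s⁻².
N = √(2.1986 × 10⁻⁵) = 4.6889 × 10⁻³ rad s⁻¹ → T = 2π/N = 1.3400 × 10³ s ≈ 1.34 × 10³ s.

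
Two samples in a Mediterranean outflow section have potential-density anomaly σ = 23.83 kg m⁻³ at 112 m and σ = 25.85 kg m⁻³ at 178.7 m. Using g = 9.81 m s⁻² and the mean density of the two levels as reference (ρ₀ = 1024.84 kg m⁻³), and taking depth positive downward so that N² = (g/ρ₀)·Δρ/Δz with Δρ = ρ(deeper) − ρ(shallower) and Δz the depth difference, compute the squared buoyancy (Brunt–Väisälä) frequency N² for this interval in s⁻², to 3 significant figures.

Δρ = 1025.85 − 1023.83 = 2.02 kg m⁻³ over Δz = 178.7 − 112 = 66.7 m.
N² = (9.81/1024.84) × (2.02/66.7) = 2.8989 × 10⁻⁴ s⁻² ≈ 2.90 × 10⁻⁴ s⁻².
Since Δρ > 0 the layer is stably stratified.

2.90 × 10⁻⁴ s⁻²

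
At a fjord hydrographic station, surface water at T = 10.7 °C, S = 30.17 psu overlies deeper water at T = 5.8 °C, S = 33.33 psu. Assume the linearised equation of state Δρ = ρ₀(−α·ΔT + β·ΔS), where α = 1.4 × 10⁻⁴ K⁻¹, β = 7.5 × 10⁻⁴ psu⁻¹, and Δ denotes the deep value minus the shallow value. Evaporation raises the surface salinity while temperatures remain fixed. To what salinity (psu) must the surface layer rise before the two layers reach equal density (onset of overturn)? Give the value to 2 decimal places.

Neutral buoyancy requires −α(T_deep − T_surf) + β(S_deep − S_surf′) = 0.
S_surf′ = S_deep − (α/β)·ΔT = 33.33 − (1.4 × 10⁻⁴/7.5 × 10⁻⁴)·(-4.9) = 34.2447 psu.
Increase required: 34.2447 − 30.17 = 4.0747 psu.

34.24 psu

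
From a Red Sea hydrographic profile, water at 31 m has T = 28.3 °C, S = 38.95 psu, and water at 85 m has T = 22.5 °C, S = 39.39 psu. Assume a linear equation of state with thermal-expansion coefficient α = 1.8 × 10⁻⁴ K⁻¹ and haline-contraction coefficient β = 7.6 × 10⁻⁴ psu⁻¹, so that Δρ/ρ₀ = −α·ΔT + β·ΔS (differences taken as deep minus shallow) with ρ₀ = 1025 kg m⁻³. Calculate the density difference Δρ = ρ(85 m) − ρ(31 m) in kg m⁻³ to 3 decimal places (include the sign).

ΔT = -5.8 K, ΔS = +0.44 psu (deep − shallow).
Δρ/ρ₀ = −(1.8 × 10⁻⁴)(-5.8) + (7.6 × 10⁻⁴)(+0.44) = 1.3784 × 10⁻³.
Δρ = 1025 × (1.3784 × 10⁻³) = +1.413 kg m⁻³.
Positive Δρ: denser below, stable.

+1.413 kg m⁻³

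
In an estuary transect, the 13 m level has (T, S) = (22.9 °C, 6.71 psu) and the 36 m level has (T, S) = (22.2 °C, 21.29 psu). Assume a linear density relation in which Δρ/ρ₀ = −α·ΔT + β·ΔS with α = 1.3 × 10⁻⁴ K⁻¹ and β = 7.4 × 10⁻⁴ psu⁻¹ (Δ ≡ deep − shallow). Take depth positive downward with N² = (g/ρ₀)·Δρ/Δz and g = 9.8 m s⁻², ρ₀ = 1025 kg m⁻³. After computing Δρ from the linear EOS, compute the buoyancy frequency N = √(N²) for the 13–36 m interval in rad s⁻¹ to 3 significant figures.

ΔT = -0.7 K, ΔS = +14.58 psu (deep − shallow).
Δρ/ρ₀ = −αΔT + βΔS = 9.10 × 10⁻⁵ + 0.0107892 = 0.0108802, so Δρ ≈ 11.15 kg m⁻³.
N² = (g/ρ₀)·Δρ/Δz = g·(Δρ/ρ₀)/Δz = 9.8 × 0.0108802 / 23 = 4.6359 × 10⁻³ s⁻².
N = √(4.6359 × 10⁻³) = 0.068087 rad s⁻¹ ≈ 0.0681 rad s⁻¹.

0.0681 rad s⁻¹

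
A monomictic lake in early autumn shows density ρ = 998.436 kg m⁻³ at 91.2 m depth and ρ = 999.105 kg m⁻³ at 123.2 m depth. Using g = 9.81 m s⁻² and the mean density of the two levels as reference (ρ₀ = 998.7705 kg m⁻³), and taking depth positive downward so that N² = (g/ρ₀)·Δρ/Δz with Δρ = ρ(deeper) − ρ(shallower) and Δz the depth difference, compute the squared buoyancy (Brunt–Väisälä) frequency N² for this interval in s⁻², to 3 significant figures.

2.05 × 10⁻⁴ s⁻²

Δρ = 999.105 − 998.436 = 0.669 kg m⁻³ over Δz = 123.2 − 91.2 = 32 m.
N² = (9.81/998.7705) × (0.669/32) = 2.0534 × 10⁻⁴ s⁻² ≈ 2.05 × 10⁻⁴ s⁻².
A positive N² confirms static stability across the interval.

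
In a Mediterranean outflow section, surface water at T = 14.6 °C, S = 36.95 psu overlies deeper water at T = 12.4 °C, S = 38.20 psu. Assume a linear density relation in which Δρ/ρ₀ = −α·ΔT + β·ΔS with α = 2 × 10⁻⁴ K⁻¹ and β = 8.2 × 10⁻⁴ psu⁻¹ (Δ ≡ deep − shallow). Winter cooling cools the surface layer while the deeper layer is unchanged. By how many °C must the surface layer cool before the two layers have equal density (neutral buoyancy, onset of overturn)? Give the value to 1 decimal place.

Neutral buoyancy requires Δρ = 0, i.e. −α(T_deep − T_surf′) + β(S_deep − S_surf) = 0.
T_surf′ = T_deep − (β/α)·ΔS = 12.4 − (8.2 × 10⁻⁴/2 × 10⁻⁴)·(+1.25) = 7.275 °C.
Cooling required: 14.6 − (7.275) = 7.325 °C.

7.3 °C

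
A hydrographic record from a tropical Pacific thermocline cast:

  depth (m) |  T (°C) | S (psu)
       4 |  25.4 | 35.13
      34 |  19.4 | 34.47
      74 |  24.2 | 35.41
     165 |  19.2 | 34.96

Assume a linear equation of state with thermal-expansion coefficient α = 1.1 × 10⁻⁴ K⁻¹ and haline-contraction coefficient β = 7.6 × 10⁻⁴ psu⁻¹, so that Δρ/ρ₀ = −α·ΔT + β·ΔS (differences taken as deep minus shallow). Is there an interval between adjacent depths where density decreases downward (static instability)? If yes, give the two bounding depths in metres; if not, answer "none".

Evaluate Δρ/ρ₀ = −αΔT + βΔS across each adjacent pair:
  4–34 m: −αΔT+βΔS = −(1.1 × 10⁻⁴)(-6.0)+(7.6 × 10⁻⁴)(-0.66) = 1.6 × 10⁻⁴ → stable
  34–74 m: −αΔT+βΔS = −(1.1 × 10⁻⁴)(+4.8)+(7.6 × 10⁻⁴)(+0.94) = 1.9 × 10⁻⁴ → stable
  74–165 m: −αΔT+βΔS = −(1.1 × 10⁻⁴)(-5.0)+(7.6 × 10⁻⁴)(-0.45) = 2.1 × 10⁻⁴ → stable
Every interval has Δρ > 0: the column is stably stratified throughout.

none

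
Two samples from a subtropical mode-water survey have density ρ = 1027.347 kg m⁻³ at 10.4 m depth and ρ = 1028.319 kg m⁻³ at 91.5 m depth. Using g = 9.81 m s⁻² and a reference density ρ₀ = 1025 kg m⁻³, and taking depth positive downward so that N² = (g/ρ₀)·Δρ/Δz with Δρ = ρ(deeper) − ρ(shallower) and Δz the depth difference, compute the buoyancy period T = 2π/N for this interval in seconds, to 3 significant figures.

587 s

Δρ = 1028.319 − 1027.347 = 0.972 kg m⁻³ over Δz = 91.5 − 10.4 = 81.1 m.
N² = (9.81/1025) × (0.972/81.1) = 1.1471 × 10⁻⁴ s⁻².
N = √(1.1471 × 10⁻⁴) = 0.010710 rad s⁻¹, so T = 2π/N = 586.67 s ≈ 587 s.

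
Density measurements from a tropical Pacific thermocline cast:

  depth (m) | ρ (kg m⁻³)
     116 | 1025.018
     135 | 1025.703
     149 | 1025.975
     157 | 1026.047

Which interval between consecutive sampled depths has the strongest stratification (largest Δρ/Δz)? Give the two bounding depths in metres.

116–135 m

Compute the density gradient over each adjacent pair:
  116–135 m: Δρ/Δz = 0.685/19 = 0.036 kg m⁻⁴
  135–149 m: Δρ/Δz = 0.272/14 = 0.019 kg m⁻⁴
  149–157 m: Δρ/Δz = 0.072/8 = 9.0 × 10⁻³ kg m⁻⁴
The largest gradient is in the 116–135 m interval — the pycnocline.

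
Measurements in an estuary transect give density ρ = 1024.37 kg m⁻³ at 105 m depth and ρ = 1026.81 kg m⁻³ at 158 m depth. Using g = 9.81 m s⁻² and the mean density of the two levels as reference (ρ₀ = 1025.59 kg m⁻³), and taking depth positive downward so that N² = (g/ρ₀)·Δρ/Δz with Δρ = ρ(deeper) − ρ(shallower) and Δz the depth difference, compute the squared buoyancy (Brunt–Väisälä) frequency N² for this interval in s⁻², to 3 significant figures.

Δρ = 1026.81 − 1024.37 = 2.44 kg m⁻³ over Δz = 158 − 105 = 53 m.
N² = (9.81/1025.59) × (2.44/53) = 4.4036 × 10⁻⁴ s⁻² ≈ 4.40 × 10⁻⁴ s⁻².
A positive N² confirms static stability across the interval.

4.40 × 10⁻⁴ s⁻²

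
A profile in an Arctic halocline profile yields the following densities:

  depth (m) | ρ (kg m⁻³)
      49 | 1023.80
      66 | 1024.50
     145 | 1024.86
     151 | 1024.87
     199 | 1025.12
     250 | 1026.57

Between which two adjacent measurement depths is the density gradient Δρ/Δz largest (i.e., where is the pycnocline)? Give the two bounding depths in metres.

49–66 m

Compute the density gradient over each adjacent pair:
  49–66 m: Δρ/Δz = 0.70/17 = 0.041 kg m⁻⁴
  66–145 m: Δρ/Δz = 0.36/79 = 4.6 × 10⁻³ kg m⁻⁴
  145–151 m: Δρ/Δz = 0.01/6 = 1.7 × 10⁻³ kg m⁻⁴
  151–199 m: Δρ/Δz = 0.25/48 = 5.2 × 10⁻³ kg m⁻⁴
  199–250 m: Δρ/Δz = 1.45/51 = 0.028 kg m⁻⁴
The largest gradient is in the 49–66 m interval — the pycnocline.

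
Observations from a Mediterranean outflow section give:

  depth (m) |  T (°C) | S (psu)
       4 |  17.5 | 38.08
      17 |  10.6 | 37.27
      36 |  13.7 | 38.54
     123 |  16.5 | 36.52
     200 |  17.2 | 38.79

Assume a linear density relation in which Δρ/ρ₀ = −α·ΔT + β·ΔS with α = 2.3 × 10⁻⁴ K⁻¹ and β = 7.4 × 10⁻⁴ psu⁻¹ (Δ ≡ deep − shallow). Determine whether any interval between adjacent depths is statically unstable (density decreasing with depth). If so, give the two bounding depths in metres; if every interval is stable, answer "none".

36–123 m

Evaluate Δρ/ρ₀ = −αΔT + βΔS across each adjacent pair:
  4–17 m: −αΔT+βΔS = −(2.3 × 10⁻⁴)(-6.9)+(7.4 × 10⁻⁴)(-0.81) = 9.9 × 10⁻⁴ → stable
  17–36 m: −αΔT+βΔS = −(2.3 × 10⁻⁴)(+3.1)+(7.4 × 10⁻⁴)(+1.27) = 2.3 × 10⁻⁴ → stable
  36–123 m: −αΔT+βΔS = −(2.3 × 10⁻⁴)(+2.8)+(7.4 × 10⁻⁴)(-2.02) = -2.1 × 10⁻³ → UNSTABLE
  123–200 m: −αΔT+βΔS = −(2.3 × 10⁻⁴)(+0.7)+(7.4 × 10⁻⁴)(+2.27) = 1.5 × 10⁻³ → stable
The 36–123 m interval has Δρ < 0: lighter water underlies denser water.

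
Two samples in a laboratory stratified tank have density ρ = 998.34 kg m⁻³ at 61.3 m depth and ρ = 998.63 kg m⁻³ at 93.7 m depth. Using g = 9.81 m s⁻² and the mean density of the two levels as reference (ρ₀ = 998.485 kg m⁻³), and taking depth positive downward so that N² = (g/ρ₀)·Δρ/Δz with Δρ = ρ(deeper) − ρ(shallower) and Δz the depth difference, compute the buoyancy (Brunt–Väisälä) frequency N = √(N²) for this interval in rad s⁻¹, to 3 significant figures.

9.38 × 10⁻³ rad s⁻¹

Δρ = 998.63 − 998.34 = 0.29 kg m⁻³ over Δz = 93.7 − 61.3 = 32.4 m.
N² = (9.81/998.485) × (0.29/32.4) = 8.7939 × 10⁻⁵ s⁻².
N = √(8.7939 × 10⁻⁵) = 9.3776 × 10⁻³ rad s⁻¹ ≈ 9.38 × 10⁻³ rad s⁻¹.
Since Δρ > 0 the layer is stably stratified.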